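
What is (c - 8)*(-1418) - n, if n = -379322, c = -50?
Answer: 461566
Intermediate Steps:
(c - 8)*(-1418) - n = (-50 - 8)*(-1418) - 1*(-379322) = -58*(-1418) + 379322 = 82244 + 379322 = 461566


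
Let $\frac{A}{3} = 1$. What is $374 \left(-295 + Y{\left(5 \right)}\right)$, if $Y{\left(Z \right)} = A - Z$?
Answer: $-111078$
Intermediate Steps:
$A = 3$ ($A = 3 \cdot 1 = 3$)
$Y{\left(Z \right)} = 3 - Z$
$374 \left(-295 + Y{\left(5 \right)}\right) = 374 \left(-295 + \left(3 - 5\right)\right) = 374 \left(-295 - 2\right) = 374 \left(-297\right) = -111078$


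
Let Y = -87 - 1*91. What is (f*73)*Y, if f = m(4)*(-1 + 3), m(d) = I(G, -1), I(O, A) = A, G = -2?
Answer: 25988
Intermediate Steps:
m(d) = -1
f = -2 (f = -(-1 + 3) = -1*2 = -2)
Y = -178 (Y = -87 - 91 = -178)
(f*73)*Y = -2*73*(-178) = -146*(-178) = 25988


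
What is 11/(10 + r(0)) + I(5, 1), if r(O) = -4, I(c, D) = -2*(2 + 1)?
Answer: -25/6 ≈ -4.1667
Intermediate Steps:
I(c, D) = -6 (I(c, D) = -2*3 = -6)
11/(10 + r(0)) + I(5, 1) = 11/(10 - 4) - 6 = 11/6 - 6 = -25/6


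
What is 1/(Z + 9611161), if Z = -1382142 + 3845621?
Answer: 1/12074640 ≈ 8.2818e-8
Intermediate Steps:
Z = 2463479
1/(Z + 9611161) = 1/(2463479 + 9611161) = 1/12074640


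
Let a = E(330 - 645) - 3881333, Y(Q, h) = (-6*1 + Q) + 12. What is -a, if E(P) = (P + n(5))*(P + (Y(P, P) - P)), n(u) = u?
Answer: 3785543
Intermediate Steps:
Y(Q, h) = 6 + Q (Y(Q, h) = (-6 + Q) + 12 = 6 + Q)
E(P) = (5 + P)*(6 + P) (E(P) = (P + 5)*(P + ((6 + P) - P)) = (5 + P)*(P + 6) = (5 + P)*(6 + P))
a = -3785543 (a = (5 + (330 - 645))*(6 + (330 - 645)) - 3881333 = (5 - 315)*(6 - 315) - 3881333 = -310*(-309) - 3881333 = 95790 - 3881333 = -3785543)
-a = -1*(-3785543) = 3785543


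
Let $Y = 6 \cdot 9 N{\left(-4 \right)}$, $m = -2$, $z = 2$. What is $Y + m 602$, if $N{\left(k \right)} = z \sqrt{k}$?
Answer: $-1204 + 216 i \approx -1204.0 + 216.0 i$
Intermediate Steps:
$N{\left(k \right)} = 2 \sqrt{k}$
$Y = 216 i$ ($Y = 6 \cdot 9 \cdot 2 \sqrt{-4} = 54 \cdot 2 \cdot 2 i = 54 \cdot 4 i = 216 i \approx 216.0 i$)
$Y + m 602 = 216 i - 1204 = -1204 + 216 i$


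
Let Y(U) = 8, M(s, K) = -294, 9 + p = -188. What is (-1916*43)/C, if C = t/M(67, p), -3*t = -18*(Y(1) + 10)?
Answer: 2018506/9 ≈ 2.2428e+5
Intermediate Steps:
p = -197 (p = -9 - 188 = -197)
t = 108 (t = -(-6)*(8 + 10) = -(-6)*18 = -⅓*(-324) = 108)
C = -18/49 (C = 108/(-294) = 108*(-1/294) = -18/49 ≈ -0.36735)
(-1916*43)/C = (-1916*43)/(-18/49) = -82388*(-49/18) = 2018506/9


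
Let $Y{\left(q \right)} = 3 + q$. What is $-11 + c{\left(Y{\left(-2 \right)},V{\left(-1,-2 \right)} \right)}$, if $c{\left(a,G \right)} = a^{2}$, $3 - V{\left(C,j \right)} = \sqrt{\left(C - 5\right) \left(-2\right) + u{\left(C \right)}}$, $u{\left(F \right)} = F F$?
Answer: $-10$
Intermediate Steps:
$u{\left(F \right)} = F^{2}$
$V{\left(C,j \right)} = 3 - \sqrt{10 + C^{2} - 2 C}$ ($V{\left(C,j \right)} = 3 - \sqrt{\left(C - 5\right) \left(-2\right) + C^{2}} = 3 - \sqrt{\left(-5 + C\right) \left(-2\right) + C^{2}} = 3 - \sqrt{\left(10 - 2 C\right) + C^{2}} = 3 - \sqrt{10 + C^{2} - 2 C}$)
$-11 + c{\left(Y{\left(-2 \right)},V{\left(-1,-2 \right)} \right)} = -11 + \left(3 - 2\right)^{2} = -11 + 1^{2} = -11 + 1 = -10$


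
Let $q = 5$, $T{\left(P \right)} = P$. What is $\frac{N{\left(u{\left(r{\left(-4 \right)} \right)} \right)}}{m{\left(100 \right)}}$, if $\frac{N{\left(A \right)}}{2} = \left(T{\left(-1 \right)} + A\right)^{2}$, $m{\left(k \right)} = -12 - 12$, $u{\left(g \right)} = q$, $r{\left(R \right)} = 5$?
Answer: $- \frac{4}{3} \approx -1.3333$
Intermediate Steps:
$u{\left(g \right)} = 5$
$m{\left(k \right)} = -24$
$N{\left(A \right)} = 2 \left(-1 + A\right)^{2}$
$\frac{N{\left(u{\left(r{\left(-4 \right)} \right)} \right)}}{m{\left(100 \right)}} = \frac{2 \left(-1 + 5\right)^{2}}{-24} = 2 \cdot 4^{2} \left(- \frac{1}{24}\right) = 2 \cdot 16 \left(- \frac{1}{24}\right) = 32 \left(- \frac{1}{24}\right) = - \frac{4}{3}$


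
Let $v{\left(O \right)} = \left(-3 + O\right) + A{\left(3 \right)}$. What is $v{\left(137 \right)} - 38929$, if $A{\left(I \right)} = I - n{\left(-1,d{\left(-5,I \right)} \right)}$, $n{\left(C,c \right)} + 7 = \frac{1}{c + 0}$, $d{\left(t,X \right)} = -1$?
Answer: $-38784$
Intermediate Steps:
$n{\left(C,c \right)} = -7 + \frac{1}{c}$ ($n{\left(C,c \right)} = -7 + \frac{1}{c + 0} = -7 + \frac{1}{c}$)
$A{\left(I \right)} = 8 + I$ ($A{\left(I \right)} = I - \left(-7 + \frac{1}{-1}\right) = I - \left(-7 - 1\right) = I - -8 = I + 8 = 8 + I$)
$v{\left(O \right)} = 8 + O$ ($v{\left(O \right)} = \left(-3 + O\right) + \left(8 + 3\right) = \left(-3 + O\right) + 11 = 8 + O$)
$v{\left(137 \right)} - 38929 = \left(8 + 137\right) - 38929 = 145 - 38929 = -38784$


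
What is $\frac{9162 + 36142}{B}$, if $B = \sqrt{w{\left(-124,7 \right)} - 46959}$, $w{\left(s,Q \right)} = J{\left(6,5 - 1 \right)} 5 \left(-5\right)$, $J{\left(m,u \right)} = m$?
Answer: $- \frac{45304 i \sqrt{47109}}{47109} \approx - 208.73 i$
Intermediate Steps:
$w{\left(s,Q \right)} = -150$ ($w{\left(s,Q \right)} = 6 \cdot 5 \left(-5\right) = 30 \left(-5\right) = -150$)
$B = i \sqrt{47109}$ ($B = \sqrt{-150 - 46959} = \sqrt{-47109} = i \sqrt{47109} \approx 217.05 i$)
$\frac{9162 + 36142}{B} = \frac{9162 + 36142}{i \sqrt{47109}} = 45304 \left(- \frac{i \sqrt{47109}}{47109}\right) = - \frac{45304 i \sqrt{47109}}{47109}$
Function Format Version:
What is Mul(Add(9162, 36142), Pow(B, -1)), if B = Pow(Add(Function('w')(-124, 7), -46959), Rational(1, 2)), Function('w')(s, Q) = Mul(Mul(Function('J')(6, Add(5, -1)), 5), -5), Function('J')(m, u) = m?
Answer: Mul(Rational(-45304, 47109), I, Pow(47109, Rational(1, 2))) ≈ Mul(-208.73, I)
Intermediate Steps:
Function('w')(s, Q) = -150 (Function('w')(s, Q) = Mul(Mul(6, 5), -5) = Mul(30, -5) = -150)
B = Mul(I, Pow(47109, Rational(1, 2))) (B = Pow(Add(-150, -46959), Rational(1, 2)) = Pow(-47109, Rational(1, 2)) = Mul(I, Pow(47109, Rational(1, 2))) ≈ Mul(217.05, I))
Mul(Add(9162, 36142), Pow(B, -1)) = Mul(Add(9162, 36142), Pow(Mul(I, Pow(47109, Rational(1, 2))), -1)) = Mul(45304, Mul(Rational(-1, 47109), I, Pow(47109, Rational(1, 2)))) = Mul(Rational(-45304, 47109), I, Pow(47109, Rational(1, 2)))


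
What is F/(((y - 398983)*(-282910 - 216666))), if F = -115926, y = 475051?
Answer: 19321/6333624528 ≈ 3.0505e-6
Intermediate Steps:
F/(((y - 398983)*(-282910 - 216666))) = -115926*1/((-282910 - 216666)*(475051 - 398983)) = -115926/(76068*(-499576)) = -115926/(-38001747168) = -115926*(-1/38001747168) = 19321/6333624528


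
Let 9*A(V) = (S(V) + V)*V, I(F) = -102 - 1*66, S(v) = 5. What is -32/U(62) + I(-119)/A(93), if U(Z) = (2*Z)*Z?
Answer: -1144/6727 ≈ -0.17006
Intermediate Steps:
I(F) = -168 (I(F) = -102 - 66 = -168)
A(V) = V*(5 + V)/9 (A(V) = ((5 + V)*V)/9 = (V*(5 + V))/9 = V*(5 + V)/9)
U(Z) = 2*Z²
-32/U(62) + I(-119)/A(93) = -32/(2*62²) - 168*3/(31*(5 + 93)) = -32/(2*3844) - 168/((⅑)*93*98) = -32/7688 - 168/3038/3 = -32*1/7688 - 168*3/3038 = -4/961 - 36/217 = -1144/6727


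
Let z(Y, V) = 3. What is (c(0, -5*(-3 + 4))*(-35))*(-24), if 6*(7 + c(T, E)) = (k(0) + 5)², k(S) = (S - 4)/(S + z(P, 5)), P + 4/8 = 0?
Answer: -35980/9 ≈ -3997.8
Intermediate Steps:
P = -½ (P = -½ + 0 = -½ ≈ -0.50000)
k(S) = (-4 + S)/(3 + S) (k(S) = (S - 4)/(S + 3) = (-4 + S)/(3 + S))
c(T, E) = -257/54 (c(T, E) = -7 + ((-4 + 0)/(3 + 0) + 5)²/6 = -7 + (-4/3 + 5)²/6 = -7 + (11/3)²/6 = -7 + (⅙)*(121/9) = -7 + 121/54 = -257/54)
(c(0, -5*(-3 + 4))*(-35))*(-24) = -257/54*(-35)*(-24) = (8995/54)*(-24) = -35980/9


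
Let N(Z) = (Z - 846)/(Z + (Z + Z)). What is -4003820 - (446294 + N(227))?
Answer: -3030527015/681 ≈ -4.4501e+6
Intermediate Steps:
N(Z) = (-846 + Z)/(3*Z) (N(Z) = (-846 + Z)/(Z + 2*Z) = (-846 + Z)/((3*Z)) = (-846 + Z)*(1/(3*Z)) = (-846 + Z)/(3*Z))
-4003820 - (446294 + N(227)) = -4003820 - (446294 + (⅓)*(-846 + 227)/227) = -4003820 - (446294 + (⅓)*(1/227)*(-619)) = -4003820 - (446294 - 619/681) = -4003820 - 1*303925595/681 = -4003820 - 303925595/681 = -3030527015/681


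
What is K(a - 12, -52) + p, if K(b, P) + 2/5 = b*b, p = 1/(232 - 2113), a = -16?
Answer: 7369753/9405 ≈ 783.60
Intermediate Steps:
p = -1/1881 (p = 1/(-1881) = -1/1881 ≈ -0.00053163)
K(b, P) = -⅖ + b² (K(b, P) = -⅖ + b*b = -⅖ + b²)
K(a - 12, -52) + p = (-⅖ + (-16 - 12)²) - 1/1881 = (-⅖ + (-28)²) - 1/1881 = (-⅖ + 784) - 1/1881 = 3918/5 - 1/1881 = 7369753/9405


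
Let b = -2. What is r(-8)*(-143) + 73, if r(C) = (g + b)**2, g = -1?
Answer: -1214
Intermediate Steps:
r(C) = 9 (r(C) = (-1 - 2)**2 = (-3)**2 = 9)
r(-8)*(-143) + 73 = 9*(-143) + 73 = -1287 + 73 = -1214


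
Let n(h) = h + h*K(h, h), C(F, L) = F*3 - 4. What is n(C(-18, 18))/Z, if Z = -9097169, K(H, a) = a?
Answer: -3306/9097169 ≈ -0.00036341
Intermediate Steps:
C(F, L) = -4 + 3*F (C(F, L) = 3*F - 4 = -4 + 3*F)
n(h) = h + h**2 (n(h) = h + h*h = h + h**2)
n(C(-18, 18))/Z = ((-4 + 3*(-18))*(1 + (-4 + 3*(-18))))/(-9097169) = ((-4 - 54)*(1 + (-4 - 54)))*(-1/9097169) = -58*(1 - 58)*(-1/9097169) = -58*(-57)*(-1/9097169) = 3306*(-1/9097169) = -3306/9097169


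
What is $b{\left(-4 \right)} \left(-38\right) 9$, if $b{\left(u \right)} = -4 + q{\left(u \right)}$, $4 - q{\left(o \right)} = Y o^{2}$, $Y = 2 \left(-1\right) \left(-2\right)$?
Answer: $21888$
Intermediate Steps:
$Y = 4$ ($Y = \left(-2\right) \left(-2\right) = 4$)
$q{\left(o \right)} = 4 - 4 o^{2}$
$b{\left(u \right)} = - 4 u^{2}$ ($b{\left(u \right)} = -4 - \left(-4 + 4 u^{2}\right) = - 4 u^{2}$)
$b{\left(-4 \right)} \left(-38\right) 9 = - 4 \left(-4\right)^{2} \left(-38\right) 9 = \left(-4\right) 16 \left(-38\right) 9 = \left(-64\right) \left(-38\right) 9 = 2432 \cdot 9 = 21888$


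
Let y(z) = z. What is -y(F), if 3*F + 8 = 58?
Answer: -50/3 ≈ -16.667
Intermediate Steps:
F = 50/3 (F = -8/3 + (1/3)*58 = -8/3 + 58/3 = 50/3 ≈ 16.667)
-y(F) = -1*50/3 = -50/3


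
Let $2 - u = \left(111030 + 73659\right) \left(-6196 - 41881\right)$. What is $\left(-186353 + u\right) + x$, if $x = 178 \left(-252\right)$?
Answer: $8879061846$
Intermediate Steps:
$u = 8879293055$ ($u = 2 - \left(111030 + 73659\right) \left(-6196 - 41881\right) = 2 - 184689 \left(-48077\right) = 2 - -8879293053 = 2 + 8879293053 = 8879293055$)
$x = -44856$
$\left(-186353 + u\right) + x = \left(-186353 + 8879293055\right) - 44856 = 8879106702 - 44856 = 8879061846$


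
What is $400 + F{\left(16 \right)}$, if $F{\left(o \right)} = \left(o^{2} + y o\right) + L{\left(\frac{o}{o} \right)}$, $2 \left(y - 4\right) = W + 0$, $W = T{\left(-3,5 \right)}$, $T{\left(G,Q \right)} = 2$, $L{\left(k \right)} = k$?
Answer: $737$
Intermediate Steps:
$W = 2$
$y = 5$ ($y = 4 + \frac{2 + 0}{2} = 4 + \frac{1}{2} \cdot 2 = 4 + 1 = 5$)
$F{\left(o \right)} = 1 + o^{2} + 5 o$ ($F{\left(o \right)} = \left(o^{2} + 5 o\right) + \frac{o}{o} = \left(o^{2} + 5 o\right) + 1 = 1 + o^{2} + 5 o$)
$400 + F{\left(16 \right)} = 400 + \left(1 + 16^{2} + 5 \cdot 16\right) = 400 + \left(1 + 256 + 80\right) = 400 + 337 = 737$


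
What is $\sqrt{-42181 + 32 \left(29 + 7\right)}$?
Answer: $i \sqrt{41029} \approx 202.56 i$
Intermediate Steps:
$\sqrt{-42181 + 32 \left(29 + 7\right)} = \sqrt{-42181 + 32 \cdot 36} = \sqrt{-42181 + 1152} = \sqrt{-41029} = i \sqrt{41029}$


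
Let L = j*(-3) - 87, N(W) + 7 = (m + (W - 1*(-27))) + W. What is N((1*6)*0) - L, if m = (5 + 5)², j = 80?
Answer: 447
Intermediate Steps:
m = 100 (m = 10² = 100)
N(W) = 120 + 2*W (N(W) = -7 + ((100 + (W - 1*(-27))) + W) = -7 + ((100 + (W + 27)) + W) = -7 + ((100 + (27 + W)) + W) = -7 + ((127 + W) + W) = -7 + (127 + 2*W) = 120 + 2*W)
L = -327 (L = 80*(-3) - 87 = -240 - 87 = -327)
N((1*6)*0) - L = (120 + 2*((1*6)*0)) - 1*(-327) = (120 + 2*(6*0)) + 327 = (120 + 2*0) + 327 = (120 + 0) + 327 = 120 + 327 = 447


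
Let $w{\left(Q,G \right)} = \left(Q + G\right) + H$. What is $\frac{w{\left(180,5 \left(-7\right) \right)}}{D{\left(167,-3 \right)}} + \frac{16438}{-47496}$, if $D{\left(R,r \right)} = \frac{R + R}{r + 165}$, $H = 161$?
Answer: $\frac{587245355}{3965916} \approx 148.07$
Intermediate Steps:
$w{\left(Q,G \right)} = 161 + G + Q$ ($w{\left(Q,G \right)} = \left(Q + G\right) + 161 = \left(G + Q\right) + 161 = 161 + G + Q$)
$D{\left(R,r \right)} = \frac{2 R}{165 + r}$
$\frac{w{\left(180,5 \left(-7\right) \right)}}{D{\left(167,-3 \right)}} + \frac{16438}{-47496} = \frac{161 + 5 \left(-7\right) + 180}{2 \cdot 167 \frac{1}{165 - 3}} + \frac{16438}{-47496} = \frac{161 - 35 + 180}{2 \cdot 167 \cdot \frac{1}{162}} + 16438 \left(- \frac{1}{47496}\right) = \frac{306}{2 \cdot 167 \cdot \frac{1}{162}} - \frac{8219}{23748} = \frac{306}{\frac{167}{81}} - \frac{8219}{23748} = 306 \cdot \frac{81}{167} - \frac{8219}{23748} = \frac{24786}{167} - \frac{8219}{23748} = \frac{587245355}{3965916}$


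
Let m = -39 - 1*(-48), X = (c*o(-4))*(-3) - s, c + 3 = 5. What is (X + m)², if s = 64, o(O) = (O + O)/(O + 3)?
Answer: 10609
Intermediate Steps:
o(O) = 2*O/(3 + O) (o(O) = (2*O)/(3 + O) = 2*O/(3 + O))
c = 2 (c = -3 + 5 = 2)
X = -112 (X = (2*(2*(-4)/(3 - 4)))*(-3) - 1*64 = (2*(2*(-4)/(-1)))*(-3) - 64 = (2*(2*(-4)*(-1)))*(-3) - 64 = (2*8)*(-3) - 64 = 16*(-3) - 64 = -48 - 64 = -112)
m = 9 (m = -39 + 48 = 9)
(X + m)² = (-112 + 9)² = (-103)² = 10609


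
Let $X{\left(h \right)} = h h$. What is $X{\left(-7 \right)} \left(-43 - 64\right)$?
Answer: $-5243$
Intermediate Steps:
$X{\left(h \right)} = h^{2}$
$X{\left(-7 \right)} \left(-43 - 64\right) = \left(-7\right)^{2} \left(-43 - 64\right) = 49 \left(-107\right) = -5243$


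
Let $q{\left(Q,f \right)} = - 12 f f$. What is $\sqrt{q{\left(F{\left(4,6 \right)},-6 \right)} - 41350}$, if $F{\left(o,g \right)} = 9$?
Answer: $i \sqrt{41782} \approx 204.41 i$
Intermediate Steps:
$q{\left(Q,f \right)} = - 12 f^{2}$
$\sqrt{q{\left(F{\left(4,6 \right)},-6 \right)} - 41350} = \sqrt{- 12 \left(-6\right)^{2} - 41350} = \sqrt{\left(-12\right) 36 - 41350} = \sqrt{-432 - 41350} = \sqrt{-41782} = i \sqrt{41782}$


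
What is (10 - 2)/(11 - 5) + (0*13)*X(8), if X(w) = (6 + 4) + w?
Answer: 4/3 ≈ 1.3333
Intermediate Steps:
X(w) = 10 + w
(10 - 2)/(11 - 5) + (0*13)*X(8) = (10 - 2)/(11 - 5) + (0*13)*(10 + 8) = 8/6 + 0*18 = 8*(1/6) + 0 = 4/3 + 0 = 4/3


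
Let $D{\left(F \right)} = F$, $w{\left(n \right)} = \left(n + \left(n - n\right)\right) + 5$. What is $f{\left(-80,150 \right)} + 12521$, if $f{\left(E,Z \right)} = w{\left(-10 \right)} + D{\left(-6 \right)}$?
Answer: $12510$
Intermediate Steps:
$w{\left(n \right)} = 5 + n$ ($w{\left(n \right)} = \left(n + 0\right) + 5 = n + 5 = 5 + n$)
$f{\left(E,Z \right)} = -11$ ($f{\left(E,Z \right)} = \left(5 - 10\right) - 6 = -5 - 6 = -11$)
$f{\left(-80,150 \right)} + 12521 = -11 + 12521 = 12510$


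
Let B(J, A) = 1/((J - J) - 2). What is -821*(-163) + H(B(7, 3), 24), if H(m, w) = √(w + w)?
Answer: 133823 + 4*√3 ≈ 1.3383e+5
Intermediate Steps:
B(J, A) = -½ (B(J, A) = 1/(0 - 2) = 1/(-2) = -½)
H(m, w) = √2*√w (H(m, w) = √(2*w) = √2*√w)
-821*(-163) + H(B(7, 3), 24) = -821*(-163) + √2*√24 = 133823 + √2*(2*√6) = 133823 + 4*√3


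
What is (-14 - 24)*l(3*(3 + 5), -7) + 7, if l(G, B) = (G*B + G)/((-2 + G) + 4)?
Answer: 2827/13 ≈ 217.46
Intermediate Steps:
l(G, B) = (G + B*G)/(2 + G) (l(G, B) = (B*G + G)/(2 + G) = (G + B*G)/(2 + G))
(-14 - 24)*l(3*(3 + 5), -7) + 7 = (-14 - 24)*((3*(3 + 5))*(1 - 7)/(2 + 3*(3 + 5))) + 7 = -38*3*8*(-6)/(2 + 3*8) + 7 = -912*(-6)/(2 + 24) + 7 = -912*(-6)/26 + 7 = -38*(-72/13) + 7 = 2736/13 + 7 = 2827/13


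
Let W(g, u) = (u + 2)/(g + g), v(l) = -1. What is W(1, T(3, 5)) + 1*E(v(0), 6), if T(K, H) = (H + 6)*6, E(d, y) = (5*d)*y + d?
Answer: 3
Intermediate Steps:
E(d, y) = d + 5*d*y (E(d, y) = 5*d*y + d = d + 5*d*y)
T(K, H) = 36 + 6*H (T(K, H) = (6 + H)*6 = 36 + 6*H)
W(g, u) = (2 + u)/(2*g) (W(g, u) = (2 + u)/((2*g)) = (2 + u)*(1/(2*g)) = (2 + u)/(2*g))
W(1, T(3, 5)) + 1*E(v(0), 6) = (½)*(2 + (36 + 6*5))/1 + 1*(-(1 + 5*6)) = (½)*1*(2 + (36 + 30)) + 1*(-(1 + 30)) = (½)*1*(2 + 66) + 1*(-1*31) = (½)*1*68 + 1*(-31) = 34 - 31 = 3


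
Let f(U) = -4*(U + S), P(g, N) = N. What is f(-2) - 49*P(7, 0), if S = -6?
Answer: 32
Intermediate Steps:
f(U) = 24 - 4*U (f(U) = -4*(U - 6) = -4*(-6 + U) = 24 - 4*U)
f(-2) - 49*P(7, 0) = (24 - 4*(-2)) - 49*0 = (24 + 8) + 0 = 32 + 0 = 32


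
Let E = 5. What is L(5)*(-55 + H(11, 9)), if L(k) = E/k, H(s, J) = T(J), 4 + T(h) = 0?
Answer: -59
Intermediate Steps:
T(h) = -4 (T(h) = -4 + 0 = -4)
H(s, J) = -4
L(k) = 5/k
L(5)*(-55 + H(11, 9)) = (5/5)*(-55 - 4) = (5*(1/5))*(-59) = 1*(-59) = -59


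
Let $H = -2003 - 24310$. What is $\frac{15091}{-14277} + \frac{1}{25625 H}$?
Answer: $- \frac{3391806005384}{3208853904375} \approx -1.057$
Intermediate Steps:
$H = -26313$
$\frac{15091}{-14277} + \frac{1}{25625 H} = \frac{15091}{-14277} + \frac{1}{25625 \left(-26313\right)} = 15091 \left(- \frac{1}{14277}\right) + \frac{1}{25625} \left(- \frac{1}{26313}\right) = - \frac{15091}{14277} - \frac{1}{674270625} = - \frac{3391806005384}{3208853904375}$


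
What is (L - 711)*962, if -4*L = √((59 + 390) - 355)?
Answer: -683982 - 481*√94/2 ≈ -6.8631e+5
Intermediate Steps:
L = -√94/4 (L = -√((59 + 390) - 355)/4 = -√(449 - 355)/4 = -√94/4 ≈ -2.4238)
(L - 711)*962 = (-√94/4 - 711)*962 = (-711 - √94/4)*962 = -683982 - 481*√94/2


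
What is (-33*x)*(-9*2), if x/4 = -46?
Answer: -109296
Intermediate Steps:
x = -184 (x = 4*(-46) = -184)
(-33*x)*(-9*2) = (-33*(-184))*(-9*2) = 6072*(-18) = -109296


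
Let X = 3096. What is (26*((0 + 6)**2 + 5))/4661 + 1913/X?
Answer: 12216829/14430456 ≈ 0.84660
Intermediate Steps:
(26*((0 + 6)**2 + 5))/4661 + 1913/X = (26*((0 + 6)**2 + 5))/4661 + 1913/3096 = (26*(6**2 + 5))*(1/4661) + 1913*(1/3096) = (26*(36 + 5))*(1/4661) + 1913/3096 = (26*41)*(1/4661) + 1913/3096 = 1066*(1/4661) + 1913/3096 = 1066/4661 + 1913/3096 = 12216829/14430456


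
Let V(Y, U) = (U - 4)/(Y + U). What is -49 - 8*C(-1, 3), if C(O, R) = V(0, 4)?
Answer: -49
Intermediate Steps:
V(Y, U) = (-4 + U)/(U + Y)
C(O, R) = 0 (C(O, R) = (-4 + 4)/(4 + 0) = 0/4 = (¼)*0 = 0)
-49 - 8*C(-1, 3) = -49 - 8*0 = -49 + 0 = -49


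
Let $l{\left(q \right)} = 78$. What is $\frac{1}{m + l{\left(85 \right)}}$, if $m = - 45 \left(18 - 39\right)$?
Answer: $\frac{1}{1023} \approx 0.00097752$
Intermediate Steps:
$m = 945$ ($m = \left(-45\right) \left(-21\right) = 945$)
$\frac{1}{m + l{\left(85 \right)}} = \frac{1}{945 + 78} = \frac{1}{1023}$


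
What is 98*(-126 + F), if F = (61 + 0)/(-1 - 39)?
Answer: -249949/20 ≈ -12497.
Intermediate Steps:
F = -61/40 (F = 61/(-40) = 61*(-1/40) = -61/40 ≈ -1.5250)
98*(-126 + F) = 98*(-126 - 61/40) = 98*(-5101/40) = -249949/20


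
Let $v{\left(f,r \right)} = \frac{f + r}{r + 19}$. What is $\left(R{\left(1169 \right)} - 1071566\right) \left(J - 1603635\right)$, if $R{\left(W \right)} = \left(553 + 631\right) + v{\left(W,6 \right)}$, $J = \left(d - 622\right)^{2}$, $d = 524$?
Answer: $1706147170385$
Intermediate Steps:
$v{\left(f,r \right)} = \frac{f + r}{19 + r}$
$J = 9604$ ($J = \left(524 - 622\right)^{2} = \left(-98\right)^{2} = 9604$)
$R{\left(W \right)} = \frac{29606}{25} + \frac{W}{25}$ ($R{\left(W \right)} = \left(553 + 631\right) + \frac{W + 6}{19 + 6} = 1184 + \frac{6 + W}{25} = 1184 + \left(\frac{6}{25} + \frac{W}{25}\right) = \frac{29606}{25} + \frac{W}{25}$)
$\left(R{\left(1169 \right)} - 1071566\right) \left(J - 1603635\right) = \left(\left(\frac{29606}{25} + \frac{1}{25} \cdot 1169\right) - 1071566\right) \left(9604 - 1603635\right) = \left(\left(\frac{29606}{25} + \frac{1169}{25}\right) - 1071566\right) \left(-1594031\right) = \left(1231 - 1071566\right) \left(-1594031\right) = \left(-1070335\right) \left(-1594031\right) = 1706147170385$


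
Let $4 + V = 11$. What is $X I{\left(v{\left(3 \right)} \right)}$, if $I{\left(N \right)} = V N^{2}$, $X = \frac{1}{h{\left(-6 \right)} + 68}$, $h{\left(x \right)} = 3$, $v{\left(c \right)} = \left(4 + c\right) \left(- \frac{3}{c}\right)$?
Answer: $\frac{343}{71} \approx 4.831$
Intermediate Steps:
$v{\left(c \right)} = - \frac{3 \left(4 + c\right)}{c}$
$V = 7$ ($V = -4 + 11 = 7$)
$X = \frac{1}{71}$ ($X = \frac{1}{3 + 68} = \frac{1}{71} \approx 0.014085$)
$I{\left(N \right)} = 7 N^{2}$
$X I{\left(v{\left(3 \right)} \right)} = \frac{7 \left(-3 - \frac{12}{3}\right)^{2}}{71} = \frac{7 \left(-3 - 4\right)^{2}}{71} = \frac{7 \left(-7\right)^{2}}{71} = \frac{7 \cdot 49}{71} = \frac{1}{71} \cdot 343 = \frac{343}{71}$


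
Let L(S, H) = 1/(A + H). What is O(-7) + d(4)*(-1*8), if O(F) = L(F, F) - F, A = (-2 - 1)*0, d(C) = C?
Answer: -176/7 ≈ -25.143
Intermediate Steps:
A = 0 (A = -3*0 = 0)
L(S, H) = 1/H (L(S, H) = 1/(0 + H) = 1/H)
O(F) = 1/F - F
O(-7) + d(4)*(-1*8) = (1/(-7) - 1*(-7)) + 4*(-1*8) = (-⅐ + 7) + 4*(-8) = 48/7 - 32 = -176/7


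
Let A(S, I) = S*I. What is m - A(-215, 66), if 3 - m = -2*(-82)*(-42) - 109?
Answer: 21190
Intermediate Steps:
A(S, I) = I*S
m = 7000 (m = 3 - (-2*(-82)*(-42) - 109) = 3 - (164*(-42) - 109) = 3 - (-6888 - 109) = 3 - 1*(-6997) = 3 + 6997 = 7000)
m - A(-215, 66) = 7000 - 66*(-215) = 7000 - 1*(-14190) = 7000 + 14190 = 21190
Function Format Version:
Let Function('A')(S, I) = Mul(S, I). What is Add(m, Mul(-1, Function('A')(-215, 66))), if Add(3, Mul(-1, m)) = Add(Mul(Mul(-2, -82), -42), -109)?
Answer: 21190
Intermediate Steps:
Function('A')(S, I) = Mul(I, S)
m = 7000 (m = Add(3, Mul(-1, Add(Mul(Mul(-2, -82), -42), -109))) = Add(3, Mul(-1, Add(Mul(164, -42), -109))) = Add(3, Mul(-1, Add(-6888, -109))) = Add(3, Mul(-1, -6997)) = Add(3, 6997) = 7000)
Add(m, Mul(-1, Function('A')(-215, 66))) = Add(7000, Mul(-1, Mul(66, -215))) = Add(7000, Mul(-1, -14190)) = Add(7000, 14190) = 21190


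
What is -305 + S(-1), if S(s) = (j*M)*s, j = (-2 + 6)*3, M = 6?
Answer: -377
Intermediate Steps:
j = 12 (j = 4*3 = 12)
S(s) = 72*s (S(s) = (12*6)*s = 72*s)
-305 + S(-1) = -305 + 72*(-1) = -305 - 72 = -377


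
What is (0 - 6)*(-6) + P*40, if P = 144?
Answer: 5796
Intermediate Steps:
(0 - 6)*(-6) + P*40 = (0 - 6)*(-6) + 144*40 = -6*(-6) + 5760 = 36 + 5760 = 5796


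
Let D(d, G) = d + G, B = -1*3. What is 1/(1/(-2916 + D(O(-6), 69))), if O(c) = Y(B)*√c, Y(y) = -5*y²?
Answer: -2847 - 45*I*√6 ≈ -2847.0 - 110.23*I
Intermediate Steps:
B = -3
O(c) = -45*√c (O(c) = (-5*(-3)²)*√c = (-5*9)*√c = -45*√c)
D(d, G) = G + d
1/(1/(-2916 + D(O(-6), 69))) = 1/(1/(-2916 + (69 - 45*I*√6))) = 1/(1/(-2847 - 45*I*√6)) = -2847 - 45*I*√6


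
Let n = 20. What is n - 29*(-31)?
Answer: 919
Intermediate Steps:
n - 29*(-31) = 20 - 29*(-31) = 20 + 899 = 919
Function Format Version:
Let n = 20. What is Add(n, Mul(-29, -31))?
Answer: 919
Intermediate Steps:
Add(n, Mul(-29, -31)) = Add(20, Mul(-29, -31)) = Add(20, 899) = 919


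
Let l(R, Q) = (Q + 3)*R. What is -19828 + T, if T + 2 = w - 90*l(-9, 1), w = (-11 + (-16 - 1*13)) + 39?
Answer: -16591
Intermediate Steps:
l(R, Q) = R*(3 + Q) (l(R, Q) = (3 + Q)*R = R*(3 + Q))
w = -1 (w = (-11 + (-16 - 13)) + 39 = (-11 - 29) + 39 = -40 + 39 = -1)
T = 3237 (T = -2 + (-1 - (-810)*(3 + 1)) = -2 + (-1 - (-810)*4) = -2 + (-1 - 90*(-36)) = -2 + (-1 + 3240) = -2 + 3239 = 3237)
-19828 + T = -19828 + 3237 = -16591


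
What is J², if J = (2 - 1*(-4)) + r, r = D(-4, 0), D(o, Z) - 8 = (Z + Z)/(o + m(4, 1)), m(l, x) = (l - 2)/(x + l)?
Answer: 196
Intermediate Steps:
m(l, x) = (-2 + l)/(l + x)
D(o, Z) = 8 + 2*Z/(⅖ + o) (D(o, Z) = 8 + (Z + Z)/(o + (-2 + 4)/(4 + 1)) = 8 + (2*Z)/(o + 2/5) = 8 + (2*Z)/(o + (⅕)*2) = 8 + (2*Z)/(o + ⅖) = 8 + (2*Z)/(⅖ + o) = 8 + 2*Z/(⅖ + o))
r = 8 (r = 2*(8 + 5*0 + 20*(-4))/(2 + 5*(-4)) = 2*(8 + 0 - 80)/(2 - 20) = 2*(-72)/(-18) = 2*(-1/18)*(-72) = 8)
J = 14 (J = (2 - 1*(-4)) + 8 = (2 + 4) + 8 = 6 + 8 = 14)
J² = 14² = 196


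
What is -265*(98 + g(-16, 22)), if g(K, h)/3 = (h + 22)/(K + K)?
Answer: -199015/8 ≈ -24877.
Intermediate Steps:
g(K, h) = 3*(22 + h)/(2*K) (g(K, h) = 3*((h + 22)/(K + K)) = 3*((22 + h)/((2*K))) = 3*((22 + h)*(1/(2*K))) = 3*((22 + h)/(2*K)) = 3*(22 + h)/(2*K))
-265*(98 + g(-16, 22)) = -265*(98 + (3/2)*(22 + 22)/(-16)) = -265*(98 + (3/2)*(-1/16)*44) = -265*(98 - 33/8) = -265*751/8 = -199015/8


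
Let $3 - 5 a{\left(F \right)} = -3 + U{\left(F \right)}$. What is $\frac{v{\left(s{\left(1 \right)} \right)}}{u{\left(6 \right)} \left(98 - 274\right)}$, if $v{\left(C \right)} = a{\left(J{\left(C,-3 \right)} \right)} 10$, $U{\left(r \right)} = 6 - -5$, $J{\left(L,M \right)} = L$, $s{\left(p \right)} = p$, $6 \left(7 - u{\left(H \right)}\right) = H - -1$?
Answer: $\frac{3}{308} \approx 0.0097403$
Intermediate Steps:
$u{\left(H \right)} = \frac{41}{6} - \frac{H}{6}$ ($u{\left(H \right)} = 7 - \frac{H - -1}{6} = 7 - \frac{H + 1}{6} = 7 - \frac{1 + H}{6} = 7 - \left(\frac{1}{6} + \frac{H}{6}\right) = \frac{41}{6} - \frac{H}{6}$)
$U{\left(r \right)} = 11$ ($U{\left(r \right)} = 6 + 5 = 11$)
$a{\left(F \right)} = -1$ ($a{\left(F \right)} = \frac{3}{5} - \frac{-3 + 11}{5} = \frac{3}{5} - \frac{8}{5} = -1$)
$v{\left(C \right)} = -10$ ($v{\left(C \right)} = \left(-1\right) 10 = -10$)
$\frac{v{\left(s{\left(1 \right)} \right)}}{u{\left(6 \right)} \left(98 - 274\right)} = - \frac{10}{\left(\frac{41}{6} - 1\right) \left(98 - 274\right)} = - \frac{10}{\left(\frac{41}{6} - 1\right) \left(-176\right)} = - \frac{10}{\frac{35}{6} \left(-176\right)} = - \frac{10}{- \frac{3080}{3}} = \left(-10\right) \left(- \frac{3}{3080}\right) = \frac{3}{308}$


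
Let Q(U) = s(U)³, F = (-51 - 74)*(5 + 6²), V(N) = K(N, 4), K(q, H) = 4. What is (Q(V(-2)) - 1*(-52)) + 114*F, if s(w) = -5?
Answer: -584323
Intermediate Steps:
V(N) = 4
F = -5125 (F = -125*(5 + 36) = -125*41 = -5125)
Q(U) = -125 (Q(U) = (-5)³ = -125)
(Q(V(-2)) - 1*(-52)) + 114*F = (-125 - 1*(-52)) + 114*(-5125) = (-125 + 52) - 584250 = -73 - 584250 = -584323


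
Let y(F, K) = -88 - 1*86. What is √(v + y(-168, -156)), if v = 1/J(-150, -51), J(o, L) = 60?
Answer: I*√156585/30 ≈ 13.19*I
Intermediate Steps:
y(F, K) = -174 (y(F, K) = -88 - 86 = -174)
v = 1/60 ≈ 0.016667
√(v + y(-168, -156)) = √(1/60 - 174) = √(-10439/60) = I*√156585/30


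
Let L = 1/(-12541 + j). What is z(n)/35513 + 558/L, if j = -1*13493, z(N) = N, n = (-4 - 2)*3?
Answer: -515896356654/35513 ≈ -1.4527e+7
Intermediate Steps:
n = -18 (n = -6*3 = -18)
j = -13493
L = -1/26034 (L = 1/(-12541 - 13493) = 1/(-26034) = -1/26034 ≈ -3.8411e-5)
z(n)/35513 + 558/L = -18/35513 + 558/(-1/26034) = -18*1/35513 + 558*(-26034) = -18/35513 - 14526972 = -515896356654/35513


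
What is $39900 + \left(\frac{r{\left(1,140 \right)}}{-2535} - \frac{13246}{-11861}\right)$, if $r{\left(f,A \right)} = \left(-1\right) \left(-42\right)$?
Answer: $\frac{399910572316}{10022545} \approx 39901.0$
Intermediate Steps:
$r{\left(f,A \right)} = 42$
$39900 + \left(\frac{r{\left(1,140 \right)}}{-2535} - \frac{13246}{-11861}\right) = 39900 + \left(\frac{42}{-2535} - \frac{13246}{-11861}\right) = 39900 + \left(42 \left(- \frac{1}{2535}\right) - - \frac{13246}{11861}\right) = 39900 + \left(- \frac{14}{845} + \frac{13246}{11861}\right) = 39900 + \frac{11026816}{10022545} = \frac{399910572316}{10022545}$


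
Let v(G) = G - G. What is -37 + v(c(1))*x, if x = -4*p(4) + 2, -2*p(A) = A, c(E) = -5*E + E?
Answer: -37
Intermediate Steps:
c(E) = -4*E
p(A) = -A/2
v(G) = 0
x = 10 (x = -(-2)*4 + 2 = -4*(-2) + 2 = 8 + 2 = 10)
-37 + v(c(1))*x = -37 + 0*10 = -37 + 0 = -37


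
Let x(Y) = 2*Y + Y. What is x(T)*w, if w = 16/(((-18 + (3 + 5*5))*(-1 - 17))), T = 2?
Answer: -8/15 ≈ -0.53333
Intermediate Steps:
x(Y) = 3*Y
w = -4/45 (w = 16/(((-18 + (3 + 25))*(-18))) = 16/(((-18 + 28)*(-18))) = 16/((10*(-18))) = 16/(-180) = 16*(-1/180) = -4/45 ≈ -0.088889)
x(T)*w = (3*2)*(-4/45) = 6*(-4/45) = -8/15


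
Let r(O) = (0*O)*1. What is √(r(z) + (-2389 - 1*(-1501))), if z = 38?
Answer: 2*I*√222 ≈ 29.799*I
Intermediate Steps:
r(O) = 0 (r(O) = 0*1 = 0)
√(r(z) + (-2389 - 1*(-1501))) = √(0 + (-2389 - 1*(-1501))) = √(0 + (-2389 + 1501)) = √(0 - 888) = √(-888) = 2*I*√222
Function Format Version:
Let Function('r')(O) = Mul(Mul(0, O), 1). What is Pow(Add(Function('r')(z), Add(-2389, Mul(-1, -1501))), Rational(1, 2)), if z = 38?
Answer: Mul(2, I, Pow(222, Rational(1, 2))) ≈ Mul(29.799, I)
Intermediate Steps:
Function('r')(O) = 0 (Function('r')(O) = Mul(0, 1) = 0)
Pow(Add(Function('r')(z), Add(-2389, Mul(-1, -1501))), Rational(1, 2)) = Pow(Add(0, Add(-2389, Mul(-1, -1501))), Rational(1, 2)) = Pow(Add(0, Add(-2389, 1501)), Rational(1, 2)) = Pow(Add(0, -888), Rational(1, 2)) = Pow(-888, Rational(1, 2)) = Mul(2, I, Pow(222, Rational(1, 2)))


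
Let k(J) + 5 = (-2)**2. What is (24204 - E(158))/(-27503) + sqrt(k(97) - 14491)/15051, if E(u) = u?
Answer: -24046/27503 + 2*I*sqrt(3623)/15051 ≈ -0.8743 + 0.0079983*I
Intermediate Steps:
k(J) = -1 (k(J) = -5 + (-2)**2 = -5 + 4 = -1)
(24204 - E(158))/(-27503) + sqrt(k(97) - 14491)/15051 = (24204 - 1*158)/(-27503) + sqrt(-1 - 14491)/15051 = (24204 - 158)*(-1/27503) + sqrt(-14492)*(1/15051) = 24046*(-1/27503) + (2*I*sqrt(3623))*(1/15051) = -24046/27503 + 2*I*sqrt(3623)/15051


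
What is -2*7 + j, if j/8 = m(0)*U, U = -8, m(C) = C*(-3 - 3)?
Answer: -14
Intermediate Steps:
m(C) = -6*C (m(C) = C*(-6) = -6*C)
j = 0 (j = 8*(-6*0*(-8)) = 8*(0*(-8)) = 8*0 = 0)
-2*7 + j = -2*7 + 0 = -14 + 0 = -14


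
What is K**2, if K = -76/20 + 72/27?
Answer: 289/225 ≈ 1.2844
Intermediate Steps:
K = -17/15 (K = -76*1/20 + 72*(1/27) = -19/5 + 8/3 = -17/15 ≈ -1.1333)
K**2 = (-17/15)**2 = 289/225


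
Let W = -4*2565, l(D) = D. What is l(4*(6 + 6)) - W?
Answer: 10308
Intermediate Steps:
W = -10260
l(4*(6 + 6)) - W = 4*(6 + 6) - 1*(-10260) = 4*12 + 10260 = 48 + 10260 = 10308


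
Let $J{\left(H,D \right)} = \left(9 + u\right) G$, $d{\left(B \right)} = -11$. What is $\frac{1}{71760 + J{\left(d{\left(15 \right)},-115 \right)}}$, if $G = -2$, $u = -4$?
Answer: $\frac{1}{71750} \approx 1.3937 \cdot 10^{-5}$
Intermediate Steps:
$J{\left(H,D \right)} = -10$ ($J{\left(H,D \right)} = \left(9 - 4\right) \left(-2\right) = 5 \left(-2\right) = -10$)
$\frac{1}{71760 + J{\left(d{\left(15 \right)},-115 \right)}} = \frac{1}{71760 - 10} = \frac{1}{71750}$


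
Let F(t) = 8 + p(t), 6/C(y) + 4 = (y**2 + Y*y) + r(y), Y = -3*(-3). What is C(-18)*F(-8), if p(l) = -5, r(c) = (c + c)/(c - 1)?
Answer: 171/1519 ≈ 0.11257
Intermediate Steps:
r(c) = 2*c/(-1 + c) (r(c) = (2*c)/(-1 + c) = 2*c/(-1 + c))
Y = 9
C(y) = 6/(-4 + y**2 + 9*y + 2*y/(-1 + y)) (C(y) = 6/(-4 + ((y**2 + 9*y) + 2*y/(-1 + y))) = 6/(-4 + (y**2 + 9*y + 2*y/(-1 + y))) = 6/(-4 + y**2 + 9*y + 2*y/(-1 + y)))
F(t) = 3 (F(t) = 8 - 5 = 3)
C(-18)*F(-8) = (6*(-1 - 18)/(4 + (-18)**3 - 11*(-18) + 8*(-18)**2))*3 = (6*(-19)/(4 - 5832 + 198 + 8*324))*3 = (6*(-19)/(4 - 5832 + 198 + 2592))*3 = (6*(-19)/(-3038))*3 = (6*(-1/3038)*(-19))*3 = (57/1519)*3 = 171/1519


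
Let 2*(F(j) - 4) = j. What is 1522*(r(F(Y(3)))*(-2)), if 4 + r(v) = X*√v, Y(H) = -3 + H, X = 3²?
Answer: -42616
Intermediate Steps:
X = 9
F(j) = 4 + j/2
r(v) = -4 + 9*√v
1522*(r(F(Y(3)))*(-2)) = 1522*((-4 + 9*√(4 + (-3 + 3)/2))*(-2)) = 1522*((-4 + 9*√(4 + (½)*0))*(-2)) = 1522*((-4 + 9*√(4 + 0))*(-2)) = 1522*((-4 + 9*√4)*(-2)) = 1522*((-4 + 9*2)*(-2)) = 1522*((-4 + 18)*(-2)) = 1522*(14*(-2)) = 1522*(-28) = -42616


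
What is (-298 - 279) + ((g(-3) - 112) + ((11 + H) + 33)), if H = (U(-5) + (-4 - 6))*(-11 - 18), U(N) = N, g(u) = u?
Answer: -213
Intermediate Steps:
H = 435 (H = (-5 + (-4 - 6))*(-11 - 18) = (-5 - 10)*(-29) = -15*(-29) = 435)
(-298 - 279) + ((g(-3) - 112) + ((11 + H) + 33)) = (-298 - 279) + ((-3 - 112) + ((11 + 435) + 33)) = -577 + (-115 + (446 + 33)) = -577 + (-115 + 479) = -577 + 364 = -213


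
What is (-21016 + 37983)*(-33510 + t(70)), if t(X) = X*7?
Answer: -560250340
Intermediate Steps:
t(X) = 7*X
(-21016 + 37983)*(-33510 + t(70)) = (-21016 + 37983)*(-33510 + 7*70) = 16967*(-33510 + 490) = 16967*(-33020) = -560250340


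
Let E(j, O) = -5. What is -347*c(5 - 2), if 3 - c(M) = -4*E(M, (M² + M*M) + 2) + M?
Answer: 6940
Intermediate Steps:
c(M) = -17 - M (c(M) = 3 - (-4*(-5) + M) = 3 - (20 + M) = 3 + (-20 - M) = -17 - M)
-347*c(5 - 2) = -347*(-17 - (5 - 2)) = -347*(-17 - 1*3) = -347*(-17 - 3) = -347*(-20) = 6940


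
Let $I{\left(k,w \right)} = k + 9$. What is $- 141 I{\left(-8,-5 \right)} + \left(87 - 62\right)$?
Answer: $-116$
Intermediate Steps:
$I{\left(k,w \right)} = 9 + k$
$- 141 I{\left(-8,-5 \right)} + \left(87 - 62\right) = - 141 \left(9 - 8\right) + \left(87 - 62\right) = \left(-141\right) 1 + \left(87 - 62\right) = -141 + 25 = -116$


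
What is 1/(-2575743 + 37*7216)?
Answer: -1/2308751 ≈ -4.3313e-7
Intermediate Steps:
1/(-2575743 + 37*7216) = 1/(-2575743 + 266992) = 1/(-2308751) = -1/2308751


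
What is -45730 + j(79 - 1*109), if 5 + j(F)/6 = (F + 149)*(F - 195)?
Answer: -206410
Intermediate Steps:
j(F) = -30 + 6*(-195 + F)*(149 + F) (j(F) = -30 + 6*((F + 149)*(F - 195)) = -30 + 6*((149 + F)*(-195 + F)) = -30 + 6*((-195 + F)*(149 + F)) = -30 + 6*(-195 + F)*(149 + F))
-45730 + j(79 - 1*109) = -45730 + (-174360 - 276*(79 - 1*109) + 6*(79 - 1*109)²) = -45730 + (-174360 - 276*(79 - 109) + 6*(79 - 109)²) = -45730 + (-174360 - 276*(-30) + 6*(-30)²) = -45730 + (-174360 + 8280 + 6*900) = -45730 + (-174360 + 8280 + 5400) = -45730 - 160680 = -206410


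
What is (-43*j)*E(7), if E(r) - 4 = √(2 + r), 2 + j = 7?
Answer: -1505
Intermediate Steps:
j = 5 (j = -2 + 7 = 5)
E(r) = 4 + √(2 + r)
(-43*j)*E(7) = (-43*5)*(4 + √(2 + 7)) = -215*(4 + √9) = -215*(4 + 3) = -215*7 = -1505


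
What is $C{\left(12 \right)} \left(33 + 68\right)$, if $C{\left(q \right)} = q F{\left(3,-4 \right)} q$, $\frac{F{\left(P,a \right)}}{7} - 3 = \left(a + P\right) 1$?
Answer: $203616$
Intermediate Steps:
$F{\left(P,a \right)} = 21 + 7 P + 7 a$ ($F{\left(P,a \right)} = 21 + 7 \left(a + P\right) 1 = 21 + 7 \left(P + a\right) 1 = 21 + 7 \left(P + a\right) = 21 + \left(7 P + 7 a\right) = 21 + 7 P + 7 a$)
$C{\left(q \right)} = 14 q^{2}$ ($C{\left(q \right)} = q \left(21 + 7 \cdot 3 + 7 \left(-4\right)\right) q = q \left(21 + 21 - 28\right) q = q 14 q = 14 q q = 14 q^{2}$)
$C{\left(12 \right)} \left(33 + 68\right) = 14 \cdot 12^{2} \left(33 + 68\right) = 14 \cdot 144 \cdot 101 = 2016 \cdot 101 = 203616$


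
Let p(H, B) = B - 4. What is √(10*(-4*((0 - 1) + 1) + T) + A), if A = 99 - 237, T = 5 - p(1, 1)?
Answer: I*√58 ≈ 7.6158*I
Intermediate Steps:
p(H, B) = -4 + B
T = 8 (T = 5 - (-4 + 1) = 5 - 1*(-3) = 5 + 3 = 8)
A = -138
√(10*(-4*((0 - 1) + 1) + T) + A) = √(10*(-4*((0 - 1) + 1) + 8) - 138) = √(10*(-4*(-1 + 1) + 8) - 138) = √(10*(-4*0 + 8) - 138) = √(10*(0 + 8) - 138) = √(10*8 - 138) = √(80 - 138) = √(-58) = I*√58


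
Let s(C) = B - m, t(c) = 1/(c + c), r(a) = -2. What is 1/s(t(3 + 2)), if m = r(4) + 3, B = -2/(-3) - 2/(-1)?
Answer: ⅗ ≈ 0.60000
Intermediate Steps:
B = 8/3 (B = -2*(-⅓) - 2*(-1) = ⅔ + 2 = 8/3 ≈ 2.6667)
m = 1 (m = -2 + 3 = 1)
t(c) = 1/(2*c)
s(C) = 5/3 (s(C) = 8/3 - 1*1 = 8/3 - 1 = 5/3)
1/s(t(3 + 2)) = 1/(5/3) = ⅗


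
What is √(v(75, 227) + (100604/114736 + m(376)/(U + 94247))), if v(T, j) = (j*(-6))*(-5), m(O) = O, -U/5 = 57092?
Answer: 3*√5691341671247035476453/2742376846 ≈ 82.528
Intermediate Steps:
U = -285460 (U = -5*57092 = -285460)
v(T, j) = 30*j (v(T, j) = -6*j*(-5) = 30*j)
√(v(75, 227) + (100604/114736 + m(376)/(U + 94247))) = √(30*227 + (100604/114736 + 376/(-285460 + 94247))) = √(6810 + (100604*(1/114736) + 376/(-191213))) = √(6810 + (25151/28684 + 376*(-1/191213))) = √(6810 + (25151/28684 - 376/191213)) = √(6810 + 4798412979/5484753692) = √(37355971055499/5484753692) = 3*√5691341671247035476453/2742376846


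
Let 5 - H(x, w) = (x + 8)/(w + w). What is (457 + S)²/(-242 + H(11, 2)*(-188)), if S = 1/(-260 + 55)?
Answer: -8776691856/12145225 ≈ -722.65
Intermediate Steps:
H(x, w) = 5 - (8 + x)/(2*w) (H(x, w) = 5 - (x + 8)/(w + w) = 5 - (8 + x)/(2*w))
S = -1/205 (S = 1/(-205) = -1/205 ≈ -0.0048781)
(457 + S)²/(-242 + H(11, 2)*(-188)) = (457 - 1/205)²/(-242 + ((½)*(-8 - 1*11 + 10*2)/2)*(-188)) = (93684/205)²/(-242 + ((½)*(½)*(-8 - 11 + 20))*(-188)) = 8776691856/(42025*(-242 + ((½)*(½)*1)*(-188))) = 8776691856/(42025*(-242 + (¼)*(-188))) = 8776691856/(42025*(-242 - 47)) = (8776691856/42025)/(-289) = (8776691856/42025)*(-1/289) = -8776691856/12145225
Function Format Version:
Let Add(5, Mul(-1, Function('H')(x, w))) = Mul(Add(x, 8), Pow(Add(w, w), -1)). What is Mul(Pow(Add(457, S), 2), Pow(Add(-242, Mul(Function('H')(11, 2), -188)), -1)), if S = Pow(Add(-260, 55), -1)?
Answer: Rational(-8776691856, 12145225) ≈ -722.65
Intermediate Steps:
Function('H')(x, w) = Add(5, Mul(Rational(-1, 2), Pow(w, -1), Add(8, x))) (Function('H')(x, w) = Add(5, Mul(-1, Mul(Add(x, 8), Pow(Add(w, w), -1)))) = Add(5, Mul(-1, Mul(Add(8, x), Pow(Mul(2, w), -1)))) = Add(5, Mul(-1, Mul(Add(8, x), Mul(Rational(1, 2), Pow(w, -1))))) = Add(5, Mul(-1, Mul(Rational(1, 2), Pow(w, -1), Add(8, x)))) = Add(5, Mul(Rational(-1, 2), Pow(w, -1), Add(8, x))))
S = Rational(-1, 205) (S = Pow(-205, -1) = Rational(-1, 205) ≈ -0.0048781)
Mul(Pow(Add(457, S), 2), Pow(Add(-242, Mul(Function('H')(11, 2), -188)), -1)) = Mul(Pow(Add(457, Rational(-1, 205)), 2), Pow(Add(-242, Mul(Mul(Rational(1, 2), Pow(2, -1), Add(-8, Mul(-1, 11), Mul(10, 2))), -188)), -1)) = Mul(Pow(Rational(93684, 205), 2), Pow(Add(-242, Mul(Mul(Rational(1, 2), Rational(1, 2), Add(-8, -11, 20)), -188)), -1)) = Mul(Rational(8776691856, 42025), Pow(Add(-242, Mul(Mul(Rational(1, 2), Rational(1, 2), 1), -188)), -1)) = Mul(Rational(8776691856, 42025), Pow(Add(-242, Mul(Rational(1, 4), -188)), -1)) = Mul(Rational(8776691856, 42025), Pow(Add(-242, -47), -1)) = Mul(Rational(8776691856, 42025), Pow(-289, -1)) = Mul(Rational(8776691856, 42025), Rational(-1, 289)) = Rational(-8776691856, 12145225)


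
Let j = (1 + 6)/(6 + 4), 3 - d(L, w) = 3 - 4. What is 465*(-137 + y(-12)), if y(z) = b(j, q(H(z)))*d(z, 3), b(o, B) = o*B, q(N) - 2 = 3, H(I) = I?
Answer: -57195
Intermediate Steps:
q(N) = 5 (q(N) = 2 + 3 = 5)
d(L, w) = 4 (d(L, w) = 3 - (3 - 4) = 3 - 1*(-1) = 3 + 1 = 4)
j = 7/10 ≈ 0.70000
b(o, B) = B*o
y(z) = 14 (y(z) = (5*(7/10))*4 = (7/2)*4 = 14)
465*(-137 + y(-12)) = 465*(-137 + 14) = 465*(-123) = -57195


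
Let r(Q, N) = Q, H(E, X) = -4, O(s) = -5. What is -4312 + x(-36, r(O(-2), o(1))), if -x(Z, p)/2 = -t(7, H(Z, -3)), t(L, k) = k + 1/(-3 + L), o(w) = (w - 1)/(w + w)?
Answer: -8639/2 ≈ -4319.5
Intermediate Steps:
o(w) = (-1 + w)/(2*w) (o(w) = (-1 + w)/((2*w)) = (-1 + w)*(1/(2*w)) = (-1 + w)/(2*w))
x(Z, p) = -15/2 (x(Z, p) = -(-2)*(1 - 3*(-4) + 7*(-4))/(-3 + 7) = -(-2)*(1 + 12 - 28)/4 = -(-2)*(¼)*(-15) = -(-2)*(-15)/4 = -2*15/4 = -15/2)
-4312 + x(-36, r(O(-2), o(1))) = -4312 - 15/2 = -8639/2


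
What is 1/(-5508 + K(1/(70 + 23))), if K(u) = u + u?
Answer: -93/512242 ≈ -0.00018155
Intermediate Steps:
K(u) = 2*u
1/(-5508 + K(1/(70 + 23))) = 1/(-5508 + 2/(70 + 23)) = 1/(-5508 + 2/93) = 1/(-512242/93) = -93/512242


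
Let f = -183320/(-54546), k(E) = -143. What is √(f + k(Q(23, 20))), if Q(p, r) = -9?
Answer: I*√103865920467/27273 ≈ 11.817*I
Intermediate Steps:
f = 91660/27273 (f = -183320*(-1/54546) = 91660/27273 ≈ 3.3608)
√(f + k(Q(23, 20))) = √(91660/27273 - 143) = √(-3808379/27273) = I*√103865920467/27273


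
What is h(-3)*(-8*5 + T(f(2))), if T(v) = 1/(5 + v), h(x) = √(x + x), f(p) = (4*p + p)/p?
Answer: -399*I*√6/10 ≈ -97.735*I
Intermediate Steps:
f(p) = 5 (f(p) = (5*p)/p = 5)
h(x) = √2*√x (h(x) = √(2*x) = √2*√x)
h(-3)*(-8*5 + T(f(2))) = (√2*√(-3))*(-8*5 + 1/(5 + 5)) = (√2*(I*√3))*(-40 + 1/10) = (I*√6)*(-40 + ⅒) = (I*√6)*(-399/10) = -399*I*√6/10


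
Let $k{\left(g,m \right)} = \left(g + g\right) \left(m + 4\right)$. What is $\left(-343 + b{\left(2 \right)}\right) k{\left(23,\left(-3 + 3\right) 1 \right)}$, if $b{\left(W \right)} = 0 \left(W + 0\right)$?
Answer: $-63112$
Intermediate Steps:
$k{\left(g,m \right)} = 2 g \left(4 + m\right)$
$b{\left(W \right)} = 0$ ($b{\left(W \right)} = 0 W = 0$)
$\left(-343 + b{\left(2 \right)}\right) k{\left(23,\left(-3 + 3\right) 1 \right)} = \left(-343 + 0\right) 2 \cdot 23 \left(4 + \left(-3 + 3\right) 1\right) = - 343 \cdot 2 \cdot 23 \left(4 + 0 \cdot 1\right) = - 343 \cdot 2 \cdot 23 \left(4 + 0\right) = - 343 \cdot 2 \cdot 23 \cdot 4 = \left(-343\right) 184 = -63112$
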